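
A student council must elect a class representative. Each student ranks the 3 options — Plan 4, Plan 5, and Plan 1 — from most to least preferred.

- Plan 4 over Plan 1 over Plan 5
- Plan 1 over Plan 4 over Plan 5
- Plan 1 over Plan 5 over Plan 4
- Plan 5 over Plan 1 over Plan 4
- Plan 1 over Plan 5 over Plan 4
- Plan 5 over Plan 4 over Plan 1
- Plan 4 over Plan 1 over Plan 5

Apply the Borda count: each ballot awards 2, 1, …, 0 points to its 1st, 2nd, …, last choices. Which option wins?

Plan 1

Borda scores:
  Plan 4: 2 + 1 + 0 + 0 + 0 + 1 + 2 = 6
  Plan 5: 0 + 0 + 1 + 2 + 1 + 2 + 0 = 6
  Plan 1: 1 + 2 + 2 + 1 + 2 + 0 + 1 = 9
Plan 1 has the highest total.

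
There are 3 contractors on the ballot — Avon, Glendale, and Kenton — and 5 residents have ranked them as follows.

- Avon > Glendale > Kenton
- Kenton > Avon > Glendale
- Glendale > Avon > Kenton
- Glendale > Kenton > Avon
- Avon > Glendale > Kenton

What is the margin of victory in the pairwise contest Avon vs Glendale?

1

Ballots ranking Avon above Glendale: 3.
Ballots ranking Glendale above Avon: 2.
Avon wins 3–2, a margin of 1.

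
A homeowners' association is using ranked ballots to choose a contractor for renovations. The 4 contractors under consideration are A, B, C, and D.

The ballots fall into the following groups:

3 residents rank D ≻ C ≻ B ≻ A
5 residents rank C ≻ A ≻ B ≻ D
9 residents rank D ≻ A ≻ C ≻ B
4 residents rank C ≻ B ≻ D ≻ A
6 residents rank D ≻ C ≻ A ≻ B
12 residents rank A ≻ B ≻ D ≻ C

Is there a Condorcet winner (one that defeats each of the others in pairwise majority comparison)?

Head-to-head results (39 voters total):
A vs B: A wins 32–7.
A vs C: A wins 21–18.
A vs D: D wins 22–17.
B vs C: C wins 27–12.
B vs D: B wins 21–18.
C vs D: D wins 30–9.
No candidate beats all others: A beats B beats D beats A, a majority cycle.

No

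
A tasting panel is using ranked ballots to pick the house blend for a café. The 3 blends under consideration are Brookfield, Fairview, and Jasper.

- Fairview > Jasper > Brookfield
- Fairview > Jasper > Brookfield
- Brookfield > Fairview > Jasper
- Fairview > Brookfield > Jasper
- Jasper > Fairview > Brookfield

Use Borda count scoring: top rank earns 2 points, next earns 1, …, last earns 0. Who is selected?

Fairview

Borda scores:
  Brookfield: 0 + 0 + 2 + 1 + 0 = 3
  Fairview: 2 + 2 + 1 + 2 + 1 = 8
  Jasper: 1 + 1 + 0 + 0 + 2 = 4
Fairview has the highest total.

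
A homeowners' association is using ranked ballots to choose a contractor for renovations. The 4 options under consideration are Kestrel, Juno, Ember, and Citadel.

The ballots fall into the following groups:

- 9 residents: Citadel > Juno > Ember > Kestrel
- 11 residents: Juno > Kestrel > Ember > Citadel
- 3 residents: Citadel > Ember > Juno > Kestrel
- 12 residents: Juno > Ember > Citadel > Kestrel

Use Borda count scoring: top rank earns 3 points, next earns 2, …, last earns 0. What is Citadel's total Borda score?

48

Borda scores:
  Kestrel: 9·0 + 11·2 + 3·0 + 12·0 = 22
  Juno: 9·2 + 11·3 + 3·1 + 12·3 = 90
  Ember: 9·1 + 11·1 + 3·2 + 12·2 = 50
  Citadel: 9·3 + 11·0 + 3·3 + 12·1 = 48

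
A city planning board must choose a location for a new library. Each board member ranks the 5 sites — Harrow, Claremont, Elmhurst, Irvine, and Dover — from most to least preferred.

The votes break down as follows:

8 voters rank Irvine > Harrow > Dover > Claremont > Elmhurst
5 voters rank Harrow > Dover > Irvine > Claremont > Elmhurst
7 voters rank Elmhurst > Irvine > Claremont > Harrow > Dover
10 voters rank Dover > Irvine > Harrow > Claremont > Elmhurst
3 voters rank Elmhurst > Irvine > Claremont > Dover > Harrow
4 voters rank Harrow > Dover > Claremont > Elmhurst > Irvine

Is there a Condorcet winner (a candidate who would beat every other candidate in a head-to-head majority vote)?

Head-to-head results (37 voters total):
Harrow vs Claremont: Harrow wins 27–10.
Harrow vs Elmhurst: Harrow wins 27–10.
Harrow vs Irvine: Irvine wins 28–9.
Harrow vs Dover: Harrow wins 24–13.
Claremont vs Elmhurst: Claremont wins 27–10.
Claremont vs Irvine: Irvine wins 33–4.
Claremont vs Dover: Dover wins 27–10.
Elmhurst vs Irvine: Irvine wins 23–14.
Elmhurst vs Dover: Dover wins 27–10.
Irvine vs Dover: Dover wins 19–18.
No candidate beats all others: Harrow beats Dover beats Irvine beats Harrow, a majority cycle.

No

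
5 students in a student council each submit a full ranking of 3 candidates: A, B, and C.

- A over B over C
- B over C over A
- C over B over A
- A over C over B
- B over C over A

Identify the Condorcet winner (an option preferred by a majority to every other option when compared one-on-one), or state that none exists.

B

Head-to-head results (5 voters total):
A vs B: B wins 3–2.
A vs C: C wins 3–2.
B vs C: B wins 3–2.
B beats each rival — A (3–2), C (3–2) — so B is the Condorcet winner.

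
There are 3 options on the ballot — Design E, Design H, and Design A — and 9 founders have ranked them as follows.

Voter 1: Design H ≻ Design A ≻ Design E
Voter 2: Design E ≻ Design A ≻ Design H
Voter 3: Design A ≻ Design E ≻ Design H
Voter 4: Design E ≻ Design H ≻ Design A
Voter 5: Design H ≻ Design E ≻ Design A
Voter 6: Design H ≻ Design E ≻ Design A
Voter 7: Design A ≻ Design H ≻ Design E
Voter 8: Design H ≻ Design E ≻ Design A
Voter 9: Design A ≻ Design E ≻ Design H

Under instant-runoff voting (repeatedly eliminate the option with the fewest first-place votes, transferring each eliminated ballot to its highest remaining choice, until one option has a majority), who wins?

Design H

Round 1: Design H 4, Design A 3, Design E 2. Design E has the fewest and is eliminated.
Round 2: Design H 5, Design A 4. Design H has a majority.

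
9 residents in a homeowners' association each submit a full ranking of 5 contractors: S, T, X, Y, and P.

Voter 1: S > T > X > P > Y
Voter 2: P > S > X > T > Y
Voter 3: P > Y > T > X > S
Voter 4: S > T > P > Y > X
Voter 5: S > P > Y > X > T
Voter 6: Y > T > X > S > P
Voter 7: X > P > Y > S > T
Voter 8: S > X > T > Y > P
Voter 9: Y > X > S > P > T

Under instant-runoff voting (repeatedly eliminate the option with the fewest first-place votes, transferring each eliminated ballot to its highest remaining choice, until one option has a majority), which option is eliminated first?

Round 1: S 4, Y 2, P 2, X 1, T 0. T has the fewest and is eliminated.
Round 2: S 4, Y 2, P 2, X 1. X has the fewest and is eliminated.
Round 3: S 4, P 3, Y 2. Y has the fewest and is eliminated.
Round 4: S 6, P 3. S has a majority.

T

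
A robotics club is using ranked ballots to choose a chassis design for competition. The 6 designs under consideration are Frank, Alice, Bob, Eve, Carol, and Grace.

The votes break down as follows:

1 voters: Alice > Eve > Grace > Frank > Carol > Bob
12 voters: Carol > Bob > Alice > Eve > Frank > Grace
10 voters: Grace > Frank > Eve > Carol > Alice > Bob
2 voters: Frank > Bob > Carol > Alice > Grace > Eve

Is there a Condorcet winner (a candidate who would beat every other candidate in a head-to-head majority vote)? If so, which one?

There is no Condorcet winner

Head-to-head results (25 voters total):
Frank vs Alice: Alice wins 13–12.
Frank vs Bob: Frank wins 13–12.
Frank vs Eve: Eve wins 13–12.
Frank vs Carol: Frank wins 13–12.
Frank vs Grace: Frank wins 14–11.
Alice vs Bob: Bob wins 14–11.
Alice vs Eve: Alice wins 15–10.
Alice vs Carol: Carol wins 24–1.
Alice vs Grace: Alice wins 15–10.
Bob vs Eve: Bob wins 14–11.
Bob vs Carol: Carol wins 23–2.
Bob vs Grace: Bob wins 14–11.
Eve vs Carol: Carol wins 14–11.
Eve vs Grace: Eve wins 13–12.
Carol vs Grace: Carol wins 14–11.
No candidate beats all others: Frank beats Bob beats Alice beats Frank, a majority cycle.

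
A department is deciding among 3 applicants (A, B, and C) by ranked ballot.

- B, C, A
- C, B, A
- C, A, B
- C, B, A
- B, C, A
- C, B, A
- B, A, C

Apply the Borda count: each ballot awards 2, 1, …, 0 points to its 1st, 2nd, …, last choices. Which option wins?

C

Borda scores:
  A: 0 + 0 + 1 + 0 + 0 + 0 + 1 = 2
  B: 2 + 1 + 0 + 1 + 2 + 1 + 2 = 9
  C: 1 + 2 + 2 + 2 + 1 + 2 + 0 = 10
C has the highest total.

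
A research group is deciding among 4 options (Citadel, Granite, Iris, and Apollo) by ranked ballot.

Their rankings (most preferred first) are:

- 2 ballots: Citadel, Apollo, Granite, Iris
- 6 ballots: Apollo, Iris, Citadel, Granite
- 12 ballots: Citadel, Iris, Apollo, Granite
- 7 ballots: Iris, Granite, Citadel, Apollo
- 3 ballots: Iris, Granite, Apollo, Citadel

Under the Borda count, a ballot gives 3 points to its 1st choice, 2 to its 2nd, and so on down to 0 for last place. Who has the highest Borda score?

Iris

Borda scores:
  Citadel: 2·3 + 6·1 + 12·3 + 7·1 + 3·0 = 55
  Granite: 2·1 + 6·0 + 12·0 + 7·2 + 3·2 = 22
  Iris: 2·0 + 6·2 + 12·2 + 7·3 + 3·3 = 66
  Apollo: 2·2 + 6·3 + 12·1 + 7·0 + 3·1 = 37
Iris has the highest total.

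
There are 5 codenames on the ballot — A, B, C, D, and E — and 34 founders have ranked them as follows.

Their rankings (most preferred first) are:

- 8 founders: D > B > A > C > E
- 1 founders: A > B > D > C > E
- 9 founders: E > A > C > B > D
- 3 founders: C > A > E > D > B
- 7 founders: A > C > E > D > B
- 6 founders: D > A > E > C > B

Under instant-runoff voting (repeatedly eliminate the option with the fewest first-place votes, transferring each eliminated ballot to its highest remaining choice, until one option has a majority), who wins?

A

Round 1: D 14, E 9, A 8, C 3, B 0. B has the fewest and is eliminated.
Round 2: D 14, E 9, A 8, C 3. C has the fewest and is eliminated.
Round 3: D 14, A 11, E 9. E has the fewest and is eliminated.
Round 4: A 20, D 14. A has a majority.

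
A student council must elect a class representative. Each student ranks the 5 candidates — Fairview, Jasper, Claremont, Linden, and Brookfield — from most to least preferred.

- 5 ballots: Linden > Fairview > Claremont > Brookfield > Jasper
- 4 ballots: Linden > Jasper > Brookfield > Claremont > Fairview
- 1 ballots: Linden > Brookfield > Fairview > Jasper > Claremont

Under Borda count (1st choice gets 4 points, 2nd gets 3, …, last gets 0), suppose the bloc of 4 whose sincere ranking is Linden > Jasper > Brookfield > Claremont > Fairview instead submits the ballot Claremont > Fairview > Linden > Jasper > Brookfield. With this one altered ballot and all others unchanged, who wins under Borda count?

Linden

Borda totals with the altered ballot: Fairview 29, Jasper 5, Claremont 26, Linden 32, Brookfield 8.
The winner is unchanged: still Linden.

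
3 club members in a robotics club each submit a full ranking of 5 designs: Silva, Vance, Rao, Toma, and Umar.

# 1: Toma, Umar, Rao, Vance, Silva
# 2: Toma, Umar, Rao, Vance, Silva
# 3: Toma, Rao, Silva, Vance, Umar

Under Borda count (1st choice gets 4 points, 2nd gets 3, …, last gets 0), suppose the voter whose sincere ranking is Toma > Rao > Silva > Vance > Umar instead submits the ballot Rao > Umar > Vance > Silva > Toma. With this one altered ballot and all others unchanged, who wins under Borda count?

Borda totals with the altered ballot: Silva 1, Vance 4, Rao 8, Toma 8, Umar 9.
The switch changes the winner from Toma to Umar.

Umar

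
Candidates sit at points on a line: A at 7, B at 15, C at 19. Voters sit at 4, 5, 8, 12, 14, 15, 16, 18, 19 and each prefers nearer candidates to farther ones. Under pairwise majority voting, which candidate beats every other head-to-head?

With single-peaked preferences on a line, the Condorcet winner is the candidate closest to the median voter.
The median voter (position 14) is closest to B at 15.
Check: B vs A — voters closer to B: 6 of 9.

B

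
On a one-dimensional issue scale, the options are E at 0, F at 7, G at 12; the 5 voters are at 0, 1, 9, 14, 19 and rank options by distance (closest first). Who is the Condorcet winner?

With single-peaked preferences on a line, the Condorcet winner is the candidate closest to the median voter.
The median voter (position 9) is closest to F at 7.
Check: F vs G — voters closer to F: 3 of 5.

F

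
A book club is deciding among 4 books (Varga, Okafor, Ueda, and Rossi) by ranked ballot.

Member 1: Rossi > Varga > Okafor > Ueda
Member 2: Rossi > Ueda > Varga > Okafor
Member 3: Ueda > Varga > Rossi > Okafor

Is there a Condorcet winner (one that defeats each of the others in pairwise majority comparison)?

Yes

Head-to-head results (3 voters total):
Varga vs Okafor: Varga wins 3–0.
Varga vs Ueda: Ueda wins 2–1.
Varga vs Rossi: Rossi wins 2–1.
Okafor vs Ueda: Ueda wins 2–1.
Okafor vs Rossi: Rossi wins 3–0.
Ueda vs Rossi: Rossi wins 2–1.
Rossi beats each rival — Varga (2–1), Okafor (3–0), Ueda (2–1) — so Rossi is the Condorcet winner.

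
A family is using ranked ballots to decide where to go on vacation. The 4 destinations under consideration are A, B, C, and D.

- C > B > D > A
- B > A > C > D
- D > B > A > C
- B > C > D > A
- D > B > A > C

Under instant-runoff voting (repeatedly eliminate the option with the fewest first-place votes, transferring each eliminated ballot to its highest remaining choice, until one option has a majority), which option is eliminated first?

A

Round 1: B 2, D 2, C 1, A 0. A has the fewest and is eliminated.
Round 2: B 2, D 2, C 1. C has the fewest and is eliminated.
Round 3: B 3, D 2. B has a majority.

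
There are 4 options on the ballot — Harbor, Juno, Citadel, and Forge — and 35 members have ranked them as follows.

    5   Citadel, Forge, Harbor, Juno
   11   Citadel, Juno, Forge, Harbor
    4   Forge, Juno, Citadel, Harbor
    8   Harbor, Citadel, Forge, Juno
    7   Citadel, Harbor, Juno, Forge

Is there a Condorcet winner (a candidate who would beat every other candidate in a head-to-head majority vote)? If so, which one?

Citadel

Head-to-head results (35 voters total):
Harbor vs Juno: Harbor wins 20–15.
Harbor vs Citadel: Citadel wins 27–8.
Harbor vs Forge: Forge wins 20–15.
Juno vs Citadel: Citadel wins 31–4.
Juno vs Forge: Juno wins 18–17.
Citadel vs Forge: Citadel wins 31–4.
Citadel beats each rival — Harbor (27–8), Juno (31–4), Forge (31–4) — so Citadel is the Condorcet winner.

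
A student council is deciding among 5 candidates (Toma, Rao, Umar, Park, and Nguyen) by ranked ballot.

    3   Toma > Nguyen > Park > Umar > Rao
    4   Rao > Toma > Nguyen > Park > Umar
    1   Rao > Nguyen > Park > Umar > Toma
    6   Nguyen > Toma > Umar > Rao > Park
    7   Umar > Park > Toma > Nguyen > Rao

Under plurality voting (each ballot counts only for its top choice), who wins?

Umar

First-place vote totals:
  Toma: 3
  Rao: 5
  Umar: 7
  Park: 0
  Nguyen: 6
Umar has the most first-place votes.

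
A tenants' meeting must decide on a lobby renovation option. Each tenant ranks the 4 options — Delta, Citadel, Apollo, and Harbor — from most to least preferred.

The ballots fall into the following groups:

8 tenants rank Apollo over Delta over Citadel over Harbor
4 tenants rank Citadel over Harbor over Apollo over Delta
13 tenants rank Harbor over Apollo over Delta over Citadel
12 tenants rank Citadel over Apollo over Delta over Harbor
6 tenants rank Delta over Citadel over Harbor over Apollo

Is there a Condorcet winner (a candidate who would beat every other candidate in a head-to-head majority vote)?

No

Head-to-head results (43 voters total):
Delta vs Citadel: Delta wins 27–16.
Delta vs Apollo: Apollo wins 37–6.
Delta vs Harbor: Delta wins 26–17.
Citadel vs Apollo: Citadel wins 22–21.
Citadel vs Harbor: Citadel wins 30–13.
Apollo vs Harbor: Harbor wins 23–20.
No candidate beats all others: Delta beats Citadel beats Apollo beats Delta, a majority cycle.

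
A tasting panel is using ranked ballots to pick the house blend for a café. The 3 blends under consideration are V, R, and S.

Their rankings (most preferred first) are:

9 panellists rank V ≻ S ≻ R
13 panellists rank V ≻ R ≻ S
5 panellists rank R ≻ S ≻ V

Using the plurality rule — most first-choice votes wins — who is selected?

V

First-place vote totals:
  V: 22
  R: 5
  S: 0
V has the most first-place votes.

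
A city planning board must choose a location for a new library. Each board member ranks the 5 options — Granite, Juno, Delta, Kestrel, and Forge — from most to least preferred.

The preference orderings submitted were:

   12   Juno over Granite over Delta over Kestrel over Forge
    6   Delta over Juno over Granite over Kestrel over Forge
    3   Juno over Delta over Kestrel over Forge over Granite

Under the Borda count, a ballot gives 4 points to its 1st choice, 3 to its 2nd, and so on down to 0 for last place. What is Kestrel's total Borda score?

Borda scores:
  Granite: 12·3 + 6·2 + 3·0 = 48
  Juno: 12·4 + 6·3 + 3·4 = 78
  Delta: 12·2 + 6·4 + 3·3 = 57
  Kestrel: 12·1 + 6·1 + 3·2 = 24
  Forge: 12·0 + 6·0 + 3·1 = 3

24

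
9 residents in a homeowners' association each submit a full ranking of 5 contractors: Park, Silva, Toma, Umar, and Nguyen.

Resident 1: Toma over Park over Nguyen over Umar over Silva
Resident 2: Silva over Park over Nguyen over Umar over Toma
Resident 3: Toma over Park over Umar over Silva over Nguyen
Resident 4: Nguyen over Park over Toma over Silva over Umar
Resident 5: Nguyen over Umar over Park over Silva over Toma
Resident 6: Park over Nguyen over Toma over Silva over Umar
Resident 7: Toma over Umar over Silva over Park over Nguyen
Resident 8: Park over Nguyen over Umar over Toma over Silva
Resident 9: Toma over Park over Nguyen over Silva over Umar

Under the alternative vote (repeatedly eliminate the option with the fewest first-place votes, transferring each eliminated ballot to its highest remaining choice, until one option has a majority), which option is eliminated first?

Umar

Round 1: Toma 4, Park 2, Nguyen 2, Silva 1, Umar 0. Umar has the fewest and is eliminated.
Round 2: Toma 4, Park 2, Nguyen 2, Silva 1. Silva has the fewest and is eliminated.
Round 3: Toma 4, Park 3, Nguyen 2. Nguyen has the fewest and is eliminated.
Round 4: Park 5, Toma 4. Park has a majority.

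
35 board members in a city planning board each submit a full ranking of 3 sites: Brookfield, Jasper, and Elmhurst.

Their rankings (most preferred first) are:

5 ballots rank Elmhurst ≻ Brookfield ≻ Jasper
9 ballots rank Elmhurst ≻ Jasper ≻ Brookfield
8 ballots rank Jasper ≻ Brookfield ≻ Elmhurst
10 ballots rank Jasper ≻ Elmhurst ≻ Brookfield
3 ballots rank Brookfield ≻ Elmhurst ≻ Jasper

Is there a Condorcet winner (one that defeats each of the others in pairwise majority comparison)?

Head-to-head results (35 voters total):
Brookfield vs Jasper: Jasper wins 27–8.
Brookfield vs Elmhurst: Elmhurst wins 24–11.
Jasper vs Elmhurst: Jasper wins 18–17.
Jasper beats each rival — Brookfield (27–8), Elmhurst (18–17) — so Jasper is the Condorcet winner.

Yes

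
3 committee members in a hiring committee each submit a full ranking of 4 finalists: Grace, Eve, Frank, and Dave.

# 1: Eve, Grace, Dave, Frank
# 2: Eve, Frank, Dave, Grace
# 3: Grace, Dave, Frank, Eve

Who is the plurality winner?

Eve

First-place vote totals:
  Grace: 1
  Eve: 2
  Frank: 0
  Dave: 0
Eve has the most first-place votes.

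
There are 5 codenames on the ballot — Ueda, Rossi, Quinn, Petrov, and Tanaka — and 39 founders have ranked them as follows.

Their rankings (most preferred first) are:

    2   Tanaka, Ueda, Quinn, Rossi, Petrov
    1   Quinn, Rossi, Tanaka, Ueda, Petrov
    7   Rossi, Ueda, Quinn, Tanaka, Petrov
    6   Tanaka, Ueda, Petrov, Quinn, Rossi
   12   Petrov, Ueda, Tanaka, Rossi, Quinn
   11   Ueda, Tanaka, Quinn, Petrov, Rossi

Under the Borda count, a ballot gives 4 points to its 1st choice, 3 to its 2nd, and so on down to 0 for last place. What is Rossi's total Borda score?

45

Borda scores:
  Ueda: 2·3 + 1 + 7·3 + 6·3 + 12·3 + 11·4 = 126
  Rossi: 2·1 + 3 + 7·4 + 6·0 + 12·1 + 11·0 = 45
  Quinn: 2·2 + 4 + 7·2 + 6·1 + 12·0 + 11·2 = 50
  Petrov: 2·0 + 0 + 7·0 + 6·2 + 12·4 + 11·1 = 71
  Tanaka: 2·4 + 2 + 7·1 + 6·4 + 12·2 + 11·3 = 98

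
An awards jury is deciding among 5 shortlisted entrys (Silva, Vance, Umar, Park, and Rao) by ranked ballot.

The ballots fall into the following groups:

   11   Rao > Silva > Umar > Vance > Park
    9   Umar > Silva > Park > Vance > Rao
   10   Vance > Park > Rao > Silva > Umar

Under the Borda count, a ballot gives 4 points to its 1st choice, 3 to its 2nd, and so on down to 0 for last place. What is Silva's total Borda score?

70

Borda scores:
  Silva: 11·3 + 9·3 + 10·1 = 70
  Vance: 11·1 + 9·1 + 10·4 = 60
  Umar: 11·2 + 9·4 + 10·0 = 58
  Park: 11·0 + 9·2 + 10·3 = 48
  Rao: 11·4 + 9·0 + 10·2 = 64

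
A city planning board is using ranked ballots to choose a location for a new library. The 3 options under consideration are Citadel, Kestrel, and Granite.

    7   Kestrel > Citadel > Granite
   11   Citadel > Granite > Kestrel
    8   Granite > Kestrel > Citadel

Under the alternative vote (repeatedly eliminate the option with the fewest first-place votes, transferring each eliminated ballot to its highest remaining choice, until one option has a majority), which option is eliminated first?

Round 1: Citadel 11, Granite 8, Kestrel 7. Kestrel has the fewest and is eliminated.
Round 2: Citadel 18, Granite 8. Citadel has a majority.

Kestrel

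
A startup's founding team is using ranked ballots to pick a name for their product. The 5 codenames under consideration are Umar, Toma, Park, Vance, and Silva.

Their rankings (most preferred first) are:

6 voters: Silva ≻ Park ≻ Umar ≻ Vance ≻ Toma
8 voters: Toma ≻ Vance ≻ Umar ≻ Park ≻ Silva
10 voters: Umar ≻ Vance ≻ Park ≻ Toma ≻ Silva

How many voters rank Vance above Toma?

16

Ballots ranking Vance above Toma: 6+10 = 16.
Ballots ranking Toma above Vance: 8.
So 16 of 24 voters prefer Vance to Toma.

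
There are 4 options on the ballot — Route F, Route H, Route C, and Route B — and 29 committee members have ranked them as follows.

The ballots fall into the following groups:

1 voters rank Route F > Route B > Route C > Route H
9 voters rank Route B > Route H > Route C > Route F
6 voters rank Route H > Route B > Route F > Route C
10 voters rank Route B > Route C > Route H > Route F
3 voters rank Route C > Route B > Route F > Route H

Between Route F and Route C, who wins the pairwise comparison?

Route C

Ballots ranking Route F above Route C: 1+6 = 7.
Ballots ranking Route C above Route F: 9+10+3 = 22.
Route C wins the head-to-head, 22–7.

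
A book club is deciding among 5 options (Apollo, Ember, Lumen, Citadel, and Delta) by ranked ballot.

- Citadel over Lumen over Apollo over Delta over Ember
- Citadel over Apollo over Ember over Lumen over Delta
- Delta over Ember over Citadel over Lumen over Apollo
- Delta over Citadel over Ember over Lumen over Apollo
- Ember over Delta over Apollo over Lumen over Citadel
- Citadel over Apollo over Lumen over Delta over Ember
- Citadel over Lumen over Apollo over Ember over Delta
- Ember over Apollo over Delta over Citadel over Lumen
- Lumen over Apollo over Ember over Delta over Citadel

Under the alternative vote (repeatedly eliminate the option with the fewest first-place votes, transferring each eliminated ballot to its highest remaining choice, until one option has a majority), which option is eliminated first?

Round 1: Citadel 4, Ember 2, Delta 2, Lumen 1, Apollo 0. Apollo has the fewest and is eliminated.
Round 2: Citadel 4, Ember 2, Delta 2, Lumen 1. Lumen has the fewest and is eliminated.
Round 3: Citadel 4, Ember 3, Delta 2. Delta has the fewest and is eliminated.
Round 4: Citadel 5, Ember 4. Citadel has a majority.

Apollo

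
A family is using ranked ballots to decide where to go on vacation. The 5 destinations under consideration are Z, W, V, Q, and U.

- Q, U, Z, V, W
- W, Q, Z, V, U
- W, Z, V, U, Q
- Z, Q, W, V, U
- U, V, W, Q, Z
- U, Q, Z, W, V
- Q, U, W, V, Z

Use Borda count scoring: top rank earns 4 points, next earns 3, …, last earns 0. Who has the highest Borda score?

Q

Borda scores:
  Z: 2 + 2 + 3 + 4 + 0 + 2 + 0 = 13
  W: 0 + 4 + 4 + 2 + 2 + 1 + 2 = 15
  V: 1 + 1 + 2 + 1 + 3 + 0 + 1 = 9
  Q: 4 + 3 + 0 + 3 + 1 + 3 + 4 = 18
  U: 3 + 0 + 1 + 0 + 4 + 4 + 3 = 15
Q has the highest total.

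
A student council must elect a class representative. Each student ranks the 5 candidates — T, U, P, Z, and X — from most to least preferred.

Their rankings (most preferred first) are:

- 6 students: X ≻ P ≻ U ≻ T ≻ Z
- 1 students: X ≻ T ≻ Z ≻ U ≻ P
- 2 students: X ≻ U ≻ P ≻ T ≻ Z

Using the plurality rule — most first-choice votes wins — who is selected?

First-place vote totals:
  T: 0
  U: 0
  P: 0
  Z: 0
  X: 9
X has the most first-place votes.

X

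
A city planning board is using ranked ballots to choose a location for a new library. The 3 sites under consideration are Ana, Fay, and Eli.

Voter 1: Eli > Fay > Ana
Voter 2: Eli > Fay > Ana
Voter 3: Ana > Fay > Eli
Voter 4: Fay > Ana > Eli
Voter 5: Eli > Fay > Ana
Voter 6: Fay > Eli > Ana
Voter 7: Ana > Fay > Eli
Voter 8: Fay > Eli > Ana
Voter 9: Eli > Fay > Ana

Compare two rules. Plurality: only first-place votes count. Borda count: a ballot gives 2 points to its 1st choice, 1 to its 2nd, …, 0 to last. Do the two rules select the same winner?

Plurality first-place counts: Ana 2, Fay 3, Eli 4 → Eli.
Borda totals: Ana 5, Fay 12, Eli 10 → Fay.
The two rules disagree: plurality picks Eli, Borda picks Fay.

No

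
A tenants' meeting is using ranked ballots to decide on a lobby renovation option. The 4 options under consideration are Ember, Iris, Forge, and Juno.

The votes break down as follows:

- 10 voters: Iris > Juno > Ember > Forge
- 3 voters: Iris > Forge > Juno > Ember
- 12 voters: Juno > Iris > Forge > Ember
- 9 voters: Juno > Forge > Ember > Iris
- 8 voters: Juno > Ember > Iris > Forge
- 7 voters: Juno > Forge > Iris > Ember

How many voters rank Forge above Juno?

Ballots ranking Forge above Juno: 3.
Ballots ranking Juno above Forge: 10+12+9+8+7 = 46.
So 3 of 49 voters prefer Forge to Juno.

3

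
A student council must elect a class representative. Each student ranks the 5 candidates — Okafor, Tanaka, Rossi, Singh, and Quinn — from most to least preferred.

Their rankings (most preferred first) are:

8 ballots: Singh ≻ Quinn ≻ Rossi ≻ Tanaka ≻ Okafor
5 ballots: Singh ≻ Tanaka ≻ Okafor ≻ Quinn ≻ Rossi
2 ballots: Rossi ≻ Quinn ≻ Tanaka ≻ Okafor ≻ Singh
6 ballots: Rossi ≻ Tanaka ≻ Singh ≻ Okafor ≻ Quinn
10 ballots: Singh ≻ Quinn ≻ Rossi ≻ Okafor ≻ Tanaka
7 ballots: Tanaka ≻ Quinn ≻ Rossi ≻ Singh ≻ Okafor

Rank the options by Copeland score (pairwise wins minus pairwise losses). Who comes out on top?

Singh

Pairwise results:
  Okafor vs Tanaka: Tanaka wins 28–10.
  Okafor vs Rossi: Rossi wins 33–5.
  Okafor vs Singh: Singh wins 36–2.
  Okafor vs Quinn: Quinn wins 27–11.
  Tanaka vs Rossi: Rossi wins 26–12.
  Tanaka vs Singh: Singh wins 23–15.
  Tanaka vs Quinn: Quinn wins 20–18.
  Rossi vs Singh: Singh wins 23–15.
  Rossi vs Quinn: Quinn wins 30–8.
  Singh vs Quinn: Singh wins 29–9.
Copeland scores (wins − losses):
  Okafor: 0 − 4 = -4
  Tanaka: 1 − 3 = -2
  Rossi: 2 − 2 = 0
  Singh: 4 − 0 = 4
  Quinn: 3 − 1 = 2
Singh has the best Copeland score.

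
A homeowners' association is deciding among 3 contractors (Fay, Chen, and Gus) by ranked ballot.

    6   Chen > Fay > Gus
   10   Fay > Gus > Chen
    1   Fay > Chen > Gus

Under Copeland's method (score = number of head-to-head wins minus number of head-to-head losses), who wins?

Pairwise results:
  Fay vs Chen: Fay wins 11–6.
  Fay vs Gus: Fay wins 17–0.
  Chen vs Gus: Gus wins 10–7.
Copeland scores (wins − losses):
  Fay: 2 − 0 = 2
  Chen: 0 − 2 = -2
  Gus: 1 − 1 = 0
Fay has the best Copeland score.

Fay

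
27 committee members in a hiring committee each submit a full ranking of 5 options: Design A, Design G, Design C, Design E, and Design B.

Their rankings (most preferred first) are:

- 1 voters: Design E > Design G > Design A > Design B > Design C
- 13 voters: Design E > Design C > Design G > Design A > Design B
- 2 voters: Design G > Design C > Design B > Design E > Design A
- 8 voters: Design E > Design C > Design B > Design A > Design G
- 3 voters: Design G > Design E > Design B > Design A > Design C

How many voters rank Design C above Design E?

2

Ballots ranking Design C above Design E: 2.
Ballots ranking Design E above Design C: 1+13+8+3 = 25.
So 2 of 27 voters prefer Design C to Design E.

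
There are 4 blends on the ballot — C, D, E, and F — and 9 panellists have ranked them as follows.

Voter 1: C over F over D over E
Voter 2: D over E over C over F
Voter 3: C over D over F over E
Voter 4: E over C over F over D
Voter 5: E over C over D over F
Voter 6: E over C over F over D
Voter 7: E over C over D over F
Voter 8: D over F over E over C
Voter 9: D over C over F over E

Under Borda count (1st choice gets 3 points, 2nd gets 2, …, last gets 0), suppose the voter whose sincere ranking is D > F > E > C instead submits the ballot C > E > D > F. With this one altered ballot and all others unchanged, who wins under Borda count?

C

Borda totals with the altered ballot: C 20, D 12, E 16, F 6.
The winner is unchanged: still C.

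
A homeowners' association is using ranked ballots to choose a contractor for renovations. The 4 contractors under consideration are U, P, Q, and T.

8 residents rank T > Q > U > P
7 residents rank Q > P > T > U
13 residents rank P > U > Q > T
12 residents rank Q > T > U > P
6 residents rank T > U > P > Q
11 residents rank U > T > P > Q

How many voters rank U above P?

Ballots ranking U above P: 8+12+6+11 = 37.
Ballots ranking P above U: 7+13 = 20.
So 37 of 57 voters prefer U to P.

37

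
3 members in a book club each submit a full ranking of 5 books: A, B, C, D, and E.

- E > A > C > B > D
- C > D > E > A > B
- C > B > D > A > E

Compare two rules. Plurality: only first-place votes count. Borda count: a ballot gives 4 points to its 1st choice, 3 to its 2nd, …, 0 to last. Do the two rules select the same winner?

Plurality first-place counts: A 0, B 0, C 2, D 0, E 1 → C.
Borda totals: A 5, B 4, C 10, D 5, E 6 → C.
The two rules agree on C.

Yes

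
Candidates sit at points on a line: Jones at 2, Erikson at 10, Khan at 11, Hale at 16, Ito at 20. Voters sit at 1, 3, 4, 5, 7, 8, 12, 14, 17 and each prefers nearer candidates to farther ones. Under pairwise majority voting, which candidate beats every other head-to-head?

Erikson

With single-peaked preferences on a line, the Condorcet winner is the candidate closest to the median voter.
The median voter (position 7) is closest to Erikson at 10.
Check: Erikson vs Ito — voters closer to Erikson: 8 of 9.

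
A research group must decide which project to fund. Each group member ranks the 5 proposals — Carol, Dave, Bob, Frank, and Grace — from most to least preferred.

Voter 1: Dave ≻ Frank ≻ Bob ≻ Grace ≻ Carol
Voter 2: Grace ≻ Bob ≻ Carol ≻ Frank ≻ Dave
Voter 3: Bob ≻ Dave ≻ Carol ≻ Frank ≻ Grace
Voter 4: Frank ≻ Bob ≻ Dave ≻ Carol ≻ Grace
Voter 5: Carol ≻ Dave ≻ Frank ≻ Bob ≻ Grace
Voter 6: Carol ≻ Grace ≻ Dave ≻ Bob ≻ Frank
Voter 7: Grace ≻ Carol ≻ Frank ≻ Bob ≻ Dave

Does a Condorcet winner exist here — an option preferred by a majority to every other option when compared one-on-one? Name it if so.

Head-to-head results (7 voters total):
Carol vs Dave: Carol wins 4–3.
Carol vs Bob: Bob wins 4–3.
Carol vs Frank: Carol wins 5–2.
Carol vs Grace: Carol wins 4–3.
Dave vs Bob: Bob wins 4–3.
Dave vs Frank: Dave wins 4–3.
Dave vs Grace: Dave wins 4–3.
Bob vs Frank: Frank wins 4–3.
Bob vs Grace: Bob wins 4–3.
Frank vs Grace: Frank wins 4–3.
No candidate beats all others: Carol beats Frank beats Bob beats Carol, a majority cycle.

There is no Condorcet winner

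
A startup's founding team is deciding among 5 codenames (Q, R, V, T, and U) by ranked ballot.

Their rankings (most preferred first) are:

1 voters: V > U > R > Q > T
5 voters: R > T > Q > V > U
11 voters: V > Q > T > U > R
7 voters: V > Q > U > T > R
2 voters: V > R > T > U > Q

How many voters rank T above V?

Ballots ranking T above V: 5.
Ballots ranking V above T: 1+11+7+2 = 21.
So 5 of 26 voters prefer T to V.

5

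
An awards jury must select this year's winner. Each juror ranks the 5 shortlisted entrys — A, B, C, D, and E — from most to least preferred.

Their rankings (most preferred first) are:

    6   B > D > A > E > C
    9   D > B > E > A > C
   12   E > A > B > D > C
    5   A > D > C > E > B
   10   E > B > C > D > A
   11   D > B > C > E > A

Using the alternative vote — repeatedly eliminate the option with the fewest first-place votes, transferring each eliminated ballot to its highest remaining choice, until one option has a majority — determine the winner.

Round 1: E 22, D 20, B 6, A 5, C 0. C has the fewest and is eliminated.
Round 2: E 22, D 20, B 6, A 5. A has the fewest and is eliminated.
Round 3: D 25, E 22, B 6. B has the fewest and is eliminated.
Round 4: D 31, E 22. D has a majority.

D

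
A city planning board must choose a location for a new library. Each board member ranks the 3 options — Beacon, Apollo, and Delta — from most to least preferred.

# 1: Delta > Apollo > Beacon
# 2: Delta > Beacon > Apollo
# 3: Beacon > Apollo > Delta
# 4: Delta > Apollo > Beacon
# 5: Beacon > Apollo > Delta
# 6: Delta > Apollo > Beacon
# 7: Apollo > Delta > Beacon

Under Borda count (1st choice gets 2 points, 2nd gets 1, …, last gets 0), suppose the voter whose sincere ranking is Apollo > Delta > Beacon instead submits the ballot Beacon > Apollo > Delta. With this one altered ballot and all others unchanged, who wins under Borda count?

Borda totals with the altered ballot: Beacon 7, Apollo 6, Delta 8.
The winner is unchanged: still Delta.

Delta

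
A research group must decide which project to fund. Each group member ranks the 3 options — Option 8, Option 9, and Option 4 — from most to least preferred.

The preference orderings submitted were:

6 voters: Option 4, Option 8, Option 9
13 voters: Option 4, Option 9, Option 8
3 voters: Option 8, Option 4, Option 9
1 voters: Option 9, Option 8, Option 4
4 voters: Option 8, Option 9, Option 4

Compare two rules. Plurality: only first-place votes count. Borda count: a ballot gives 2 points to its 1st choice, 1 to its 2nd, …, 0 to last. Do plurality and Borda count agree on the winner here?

Yes

Plurality first-place counts: Option 8 7, Option 9 1, Option 4 19 → Option 4.
Borda totals: Option 8 21, Option 9 19, Option 4 41 → Option 4.
The two rules agree on Option 4.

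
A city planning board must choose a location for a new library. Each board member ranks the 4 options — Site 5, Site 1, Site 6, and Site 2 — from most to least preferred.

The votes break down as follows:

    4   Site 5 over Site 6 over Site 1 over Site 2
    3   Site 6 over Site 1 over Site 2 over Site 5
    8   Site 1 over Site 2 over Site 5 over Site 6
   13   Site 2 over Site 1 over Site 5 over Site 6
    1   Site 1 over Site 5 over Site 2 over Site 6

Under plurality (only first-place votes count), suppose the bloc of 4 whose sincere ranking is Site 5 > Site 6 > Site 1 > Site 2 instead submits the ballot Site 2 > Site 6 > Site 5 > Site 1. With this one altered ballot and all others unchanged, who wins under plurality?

Site 2

First-place totals with the altered ballot: Site 5 0, Site 1 9, Site 6 3, Site 2 17.
The winner is unchanged: still Site 2.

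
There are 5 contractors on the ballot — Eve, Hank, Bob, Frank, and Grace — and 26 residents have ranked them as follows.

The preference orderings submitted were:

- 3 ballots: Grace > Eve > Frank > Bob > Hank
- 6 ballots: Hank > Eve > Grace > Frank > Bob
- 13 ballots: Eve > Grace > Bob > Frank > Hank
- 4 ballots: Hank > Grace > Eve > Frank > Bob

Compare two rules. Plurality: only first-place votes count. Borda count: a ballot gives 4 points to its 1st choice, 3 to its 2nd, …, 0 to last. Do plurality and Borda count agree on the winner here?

Plurality first-place counts: Eve 13, Hank 10, Bob 0, Frank 0, Grace 3 → Eve.
Borda totals: Eve 87, Hank 40, Bob 29, Frank 29, Grace 75 → Eve.
The two rules agree on Eve.

Yes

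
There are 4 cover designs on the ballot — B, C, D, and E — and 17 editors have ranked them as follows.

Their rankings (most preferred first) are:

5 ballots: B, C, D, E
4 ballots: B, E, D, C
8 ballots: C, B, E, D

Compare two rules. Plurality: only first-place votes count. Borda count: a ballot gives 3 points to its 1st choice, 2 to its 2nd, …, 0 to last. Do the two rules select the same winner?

Yes

Plurality first-place counts: B 9, C 8, D 0, E 0 → B.
Borda totals: B 43, C 34, D 9, E 16 → B.
The two rules agree on B.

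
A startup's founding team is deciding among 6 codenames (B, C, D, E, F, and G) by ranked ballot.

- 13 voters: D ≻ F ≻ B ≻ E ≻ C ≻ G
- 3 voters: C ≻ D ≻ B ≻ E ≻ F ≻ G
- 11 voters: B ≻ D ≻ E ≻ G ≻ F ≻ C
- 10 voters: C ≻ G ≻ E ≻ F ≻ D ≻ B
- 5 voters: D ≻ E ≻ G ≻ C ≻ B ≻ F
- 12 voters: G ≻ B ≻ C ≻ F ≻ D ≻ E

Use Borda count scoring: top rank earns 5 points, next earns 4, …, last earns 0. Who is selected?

Borda scores:
  B: 13·3 + 3·3 + 11·5 + 10·0 + 5·1 + 12·4 = 156
  C: 13·1 + 3·5 + 11·0 + 10·5 + 5·2 + 12·3 = 124
  D: 13·5 + 3·4 + 11·4 + 10·1 + 5·5 + 12·1 = 168
  E: 13·2 + 3·2 + 11·3 + 10·3 + 5·4 + 12·0 = 115
  F: 13·4 + 3·1 + 11·1 + 10·2 + 5·0 + 12·2 = 110
  G: 13·0 + 3·0 + 11·2 + 10·4 + 5·3 + 12·5 = 137
D has the highest total.

D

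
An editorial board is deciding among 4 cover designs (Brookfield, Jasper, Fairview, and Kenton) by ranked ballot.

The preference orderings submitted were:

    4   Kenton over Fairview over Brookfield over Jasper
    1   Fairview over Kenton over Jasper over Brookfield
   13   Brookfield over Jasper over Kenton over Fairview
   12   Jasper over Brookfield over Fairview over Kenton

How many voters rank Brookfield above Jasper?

Ballots ranking Brookfield above Jasper: 4+13 = 17.
Ballots ranking Jasper above Brookfield: 1+12 = 13.
So 17 of 30 voters prefer Brookfield to Jasper.

17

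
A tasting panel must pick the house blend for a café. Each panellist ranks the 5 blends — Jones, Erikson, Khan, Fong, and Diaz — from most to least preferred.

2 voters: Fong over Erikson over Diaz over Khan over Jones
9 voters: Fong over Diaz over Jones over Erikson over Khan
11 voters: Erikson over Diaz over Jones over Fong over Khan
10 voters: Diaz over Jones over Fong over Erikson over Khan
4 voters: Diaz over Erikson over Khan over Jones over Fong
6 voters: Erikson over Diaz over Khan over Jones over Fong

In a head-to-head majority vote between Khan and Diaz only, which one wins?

Ballots ranking Khan above Diaz: 0.
Ballots ranking Diaz above Khan: 2+9+11+10+4+6 = 42.
Diaz wins the head-to-head, 42–0.

Diaz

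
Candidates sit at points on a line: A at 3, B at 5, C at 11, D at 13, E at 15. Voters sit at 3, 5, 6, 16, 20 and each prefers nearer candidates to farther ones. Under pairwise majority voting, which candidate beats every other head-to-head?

B

With single-peaked preferences on a line, the Condorcet winner is the candidate closest to the median voter.
The median voter (position 6) is closest to B at 5.
Check: B vs C — voters closer to B: 3 of 5.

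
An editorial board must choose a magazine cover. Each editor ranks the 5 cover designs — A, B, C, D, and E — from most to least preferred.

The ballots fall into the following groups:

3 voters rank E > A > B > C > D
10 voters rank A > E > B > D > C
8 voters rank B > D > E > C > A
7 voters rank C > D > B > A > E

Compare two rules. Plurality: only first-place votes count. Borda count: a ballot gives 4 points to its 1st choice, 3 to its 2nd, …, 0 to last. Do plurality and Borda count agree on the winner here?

Plurality first-place counts: A 10, B 8, C 7, D 0, E 3 → A.
Borda totals: A 56, B 72, C 39, D 55, E 58 → B.
The two rules disagree: plurality picks A, Borda picks B.

No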